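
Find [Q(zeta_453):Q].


The degree equals Euler's totient phi(453).
453 = 3 * 151
phi(453) = 300

300


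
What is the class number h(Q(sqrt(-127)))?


K = Q(sqrt(-127)). d mod 4 = 1, so D = disc(K) = d = -127
h(K) equals the number of primitive reduced positive-definite forms (a, b, c) = a*x^2 + b*x*y + c*y^2 with b^2 - 4ac = D,
where reduced means |b| <= a <= c, with b >= 0 whenever |b| = a or a = c, and primitive means gcd(a, b, c) = 1.
Reduced forces 3a^2 <= |D| = 127, so 1 <= a <= 6; b must have the parity of D, and c = (b^2 - D)/(4a) must be an integer >= a.
Enumerate a = 1..6, b in [-a, a]:
  a=1: (1, 1, 32)  [1]
  a=2: (2, -1, 16), (2, 1, 16)  [2]
  a=3: none
  a=4: (4, -1, 8), (4, 1, 8)  [2]
  a=5..6: none
Total reduced forms: 1 + 2 + 2 = 5
h = 5

5


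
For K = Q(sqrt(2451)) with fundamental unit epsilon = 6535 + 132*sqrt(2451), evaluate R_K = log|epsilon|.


epsilon = 6535 + 132*sqrt(2451)
= 13069.9999
R = ln(13069.9999)
= 9.4781

9.4781


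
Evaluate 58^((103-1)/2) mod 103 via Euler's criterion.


p = 103 is prime and the exponent is (p-1)/2 = 51, so by Euler's criterion 58^51 = (58/103) = +1 or -1 mod 103.
Compute by square-and-multiply:
  51 = 32 + 16 + 2 + 1 (binary 110011)
  Repeated squaring mod 103: 58^1 = 58, 58^2 = 68, 58^4 = 92, 58^8 = 18, 58^16 = 15, 58^32 = 19
  58^51 = 58^32 * 58^16 * 58^2 * 58^1 = 19 * 15 * 68 * 58 mod 103
    19 * 15 = 285 = 79 mod 103
    79 * 68 = 5372 = 16 mod 103
    16 * 58 = 928 = 1 mod 103
  58^51 = 1 mod 103
Result 1: 58 is a quadratic residue mod 103.
58^51 mod 103 = 1

1


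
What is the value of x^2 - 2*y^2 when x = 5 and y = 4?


x^2 - d*y^2
= 5^2 - 2*4^2
= 25 - 32
= -7

-7


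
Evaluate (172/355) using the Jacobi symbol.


Compute (172/355) via quadratic reciprocity:
  pull out 2: (2/355) = -1  (since 355 mod 8 = 3)
  pull out 2: (2/355) = -1  (since 355 mod 8 = 3)
  reciprocity: (43/355) -> -(355/43)
  reduce: (11/43)
  reciprocity: (11/43) -> -(43/11)
  reduce: (10/11)
  pull out 2: (2/11) = -1  (since 11 mod 8 = 3)
  reciprocity: (5/11) -> +(11/5)
  reduce: (1/5)
  (1/5) = 1
Product of signs = -1

-1


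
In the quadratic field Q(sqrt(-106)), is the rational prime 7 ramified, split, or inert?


K = Q(sqrt(-106)). Since d mod 4 = 2, disc(K) = -424.
Check p | disc: -424 mod 7 = 3.
p does not divide disc. Compute Legendre symbol (d/p):
6^((7-1)/2) mod 7 = -1
(d/p) = -1, so p is inert: (p) stays prime with e=1, f=2, g=1.
Therefore p is inert.

inert


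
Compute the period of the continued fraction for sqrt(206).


Run the CF algorithm for sqrt(206).
a_0 = floor(sqrt(206)) = 14; set m_0=0, q_0=1.
Recurrence: m' = q*a - m,  q' = (d - m'^2)/q,  a' = floor((a_0 + m')/q').
  step 1: m=14, q=10, a=2
  step 2: m=6, q=17, a=1
  step 3: m=11, q=5, a=5
  step 4: m=14, q=2, a=14
  step 5: m=14, q=5, a=5
  step 6: m=11, q=17, a=1
  step 7: m=6, q=10, a=2
  step 8: m=14, q=1, a=28
a_8 = 2*a_0 = 28, so the period closes here.
sqrt(206) = [14; 2, 1, 5, 14, 5, 1, 2, 28]
Period length = 8

8


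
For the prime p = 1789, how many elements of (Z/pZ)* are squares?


For prime p, the number of non-zero quadratic residues is (p-1)/2.
= (1789-1)/2
= 894

894


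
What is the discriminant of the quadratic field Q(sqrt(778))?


For K = Q(sqrt(d)) with d squarefree: disc(K) = d if d = 1 mod 4, and disc(K) = 4d if d = 2 or 3 mod 4.
Here d = 778, and d mod 4 = 2.
d = 2 mod 4, not 1 (O_K = Z[sqrt(d)]), so disc(K) = 4d = 4 * (778) = 3112

3112


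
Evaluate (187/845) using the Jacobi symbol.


Compute (187/845) via quadratic reciprocity:
  reciprocity: (187/845) -> +(845/187)
  reduce: (97/187)
  reciprocity: (97/187) -> +(187/97)
  reduce: (90/97)
  pull out 2: (2/97) = +1  (since 97 mod 8 = 1)
  reciprocity: (45/97) -> +(97/45)
  reduce: (7/45)
  reciprocity: (7/45) -> +(45/7)
  reduce: (3/7)
  reciprocity: (3/7) -> -(7/3)
  reduce: (1/3)
  (1/3) = 1
Product of signs = -1

-1


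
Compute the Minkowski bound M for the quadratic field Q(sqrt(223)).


d = 223, d mod 4 = 3, so disc(K) = 4d = 892; |disc(K)| = 892
Real quadratic field, so n = 2, s = r2 = 0, r1 = 2
M = (n!/n^n) * (4/pi)^s * sqrt(|disc(K)|) = (2!/2^2) * (4/pi)^0 * sqrt(892)
= 0.5 * 1.000000 * 29.866369
= 14.9332

14.9332


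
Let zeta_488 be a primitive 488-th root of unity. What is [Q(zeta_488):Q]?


The degree equals Euler's totient phi(488).
488 = 2^3 * 61
phi(488) = 240

240


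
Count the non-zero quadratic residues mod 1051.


For prime p, the number of non-zero quadratic residues is (p-1)/2.
= (1051-1)/2
= 525

525


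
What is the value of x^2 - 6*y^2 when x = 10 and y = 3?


x^2 - d*y^2
= 10^2 - 6*3^2
= 100 - 54
= 46

46


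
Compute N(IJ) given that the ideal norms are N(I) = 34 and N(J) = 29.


N(IJ) = N(I) * N(J)
= 34 * 29
= 986

986


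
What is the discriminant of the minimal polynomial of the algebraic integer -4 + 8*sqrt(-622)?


The element -4 + 8*sqrt(-622) has minimal polynomial:
x^2 + 8*x + 39824
Discriminant = (8)^2 - 4*(39824)
= 64 - 159296
= -159232

-159232


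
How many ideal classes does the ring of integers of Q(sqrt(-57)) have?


K = Q(sqrt(-57)). d mod 4 = 3, so D = disc(K) = 4d = -228
h(K) equals the number of primitive reduced positive-definite forms (a, b, c) = a*x^2 + b*x*y + c*y^2 with b^2 - 4ac = D,
where reduced means |b| <= a <= c, with b >= 0 whenever |b| = a or a = c, and primitive means gcd(a, b, c) = 1.
Reduced forces 3a^2 <= |D| = 228, so 1 <= a <= 8; b must have the parity of D, and c = (b^2 - D)/(4a) must be an integer >= a.
Enumerate a = 1..8, b in [-a, a]:
  a=1: (1, 0, 57)  [1]
  a=2: (2, 2, 29)  [1]
  a=3: (3, 0, 19)  [1]
  a=4..5: none
  a=6: (6, 6, 11)  [1]
  a=7..8: none
Total reduced forms: 1 + 1 + 1 + 1 = 4
h = 4

4


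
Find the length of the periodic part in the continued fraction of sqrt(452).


Run the CF algorithm for sqrt(452).
a_0 = floor(sqrt(452)) = 21; set m_0=0, q_0=1.
Recurrence: m' = q*a - m,  q' = (d - m'^2)/q,  a' = floor((a_0 + m')/q').
  step 1: m=21, q=11, a=3
  step 2: m=12, q=28, a=1
  step 3: m=16, q=7, a=5
  step 4: m=19, q=13, a=3
  step 5: m=20, q=4, a=10
  step 6: m=20, q=13, a=3
  step 7: m=19, q=7, a=5
  step 8: m=16, q=28, a=1
  step 9: m=12, q=11, a=3
  step 10: m=21, q=1, a=42
a_10 = 2*a_0 = 42, so the period closes here.
sqrt(452) = [21; 3, 1, 5, 3, 10, 3, 5, 1, 3, 42]
Period length = 10

10


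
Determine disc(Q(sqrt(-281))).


For K = Q(sqrt(d)) with d squarefree: disc(K) = d if d = 1 mod 4, and disc(K) = 4d if d = 2 or 3 mod 4.
Here d = -281, and d mod 4 = 3.
d = 3 mod 4, not 1 (O_K = Z[sqrt(d)]), so disc(K) = 4d = 4 * (-281) = -1124

-1124


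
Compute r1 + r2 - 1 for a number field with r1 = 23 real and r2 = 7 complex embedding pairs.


By Dirichlet's unit theorem:
rank = r1 + r2 - 1
= 23 + 7 - 1
= 29

29


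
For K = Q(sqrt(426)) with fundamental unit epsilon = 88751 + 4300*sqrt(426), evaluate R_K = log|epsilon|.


epsilon = 88751 + 4300*sqrt(426)
= 177502.0000
R = ln(177502.0000)
= 12.0867

12.0867


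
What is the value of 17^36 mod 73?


p = 73 is prime and the exponent is (p-1)/2 = 36, so by Euler's criterion 17^36 = (17/73) = +1 or -1 mod 73.
Compute by square-and-multiply:
  36 = 32 + 4 (binary 100100)
  Repeated squaring mod 73: 17^1 = 17, 17^2 = 70, 17^4 = 9, 17^8 = 8, 17^16 = 64, 17^32 = 8
  17^36 = 17^32 * 17^4 = 8 * 9 mod 73
    8 * 9 = 72 = 72 mod 73
  17^36 = 72 mod 73
Result 72 = p - 1 = -1 mod 73: 17 is a quadratic non-residue mod 73. As a residue in [0, p-1] the value is 72.
17^36 mod 73 = 72

72


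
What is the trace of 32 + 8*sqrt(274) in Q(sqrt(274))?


Tr(a + b*sqrt(d)) = (a + b*sqrt(d)) + (a - b*sqrt(d)) = 2a
= 2 * (32)
= 64

64


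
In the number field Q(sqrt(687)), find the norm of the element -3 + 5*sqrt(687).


N(a + b*sqrt(d)) = a^2 - d*b^2
= (-3)^2 - (687)*(5)^2
= 9 - 17175
= -17166

-17166


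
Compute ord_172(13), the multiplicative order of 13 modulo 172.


We want ord_172(13), the smallest k >= 1 with 13^k = 1 mod 172.
n = 172 = 2^2 * 43, phi(172) = 84; the order divides phi(n).
Divisors of 84: 1, 2, 3, 4, 6, 7, 12, 14, 21, 28, 42, 84
Repeated squaring mod 172: 13^1 = 13, 13^2 = 169, 13^4 = 9, 13^8 = 81, 13^16 = 25, 13^32 = 109, 13^64 = 13
Test divisors in increasing order:
  k=1: 13^1 = 13 mod 172
  k=2: 13^2 = 169 mod 172
  k=3: 13^3 = 169 * 13 = 133 mod 172
  k=4: 13^4 = 9 mod 172
  k=6: 13^6 = 9 * 169 = 145 mod 172
  k=7: 13^7 = 9 * 169 * 13 = 165 mod 172
  k=12: 13^12 = 81 * 9 = 41 mod 172
  k=14: 13^14 = 81 * 9 * 169 = 49 mod 172
  k=21: 13^21 = 25 * 9 * 13 = 1 mod 172  <- first divisor giving 1
Order = 21

21


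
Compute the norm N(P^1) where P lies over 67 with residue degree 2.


N(P^a) = p^(a*f)
= 67^(1*2)
= 67^2
= 4489

4489


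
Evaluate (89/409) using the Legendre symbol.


p = 409 is prime, so compute (89/409) with the reciprocity algorithm (Jacobi-symbol steps: pull out 2s via (2/n), flip via reciprocity, reduce):
  reciprocity: (89/409) -> +(409/89)
  reduce: (53/89)
  reciprocity: (53/89) -> +(89/53)
  reduce: (36/53)
  pull out 2: (2/53) = -1  (since 53 mod 8 = 5)
  pull out 2: (2/53) = -1  (since 53 mod 8 = 5)
  reciprocity: (9/53) -> +(53/9)
  reduce: (8/9)
  pull out 2: (2/9) = +1  (since 9 mod 8 = 1)
  pull out 2: (2/9) = +1  (since 9 mod 8 = 1)
  pull out 2: (2/9) = +1  (since 9 mod 8 = 1)
  (1/9) = 1
Product of signs = 1
(89/409) = 1

1


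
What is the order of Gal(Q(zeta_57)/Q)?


|Gal(Q(zeta_57)/Q)| = phi(57)
= 36

36


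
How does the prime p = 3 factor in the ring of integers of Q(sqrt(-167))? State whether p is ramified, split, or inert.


K = Q(sqrt(-167)). Since d mod 4 = 1, disc(K) = -167.
Check p | disc: -167 mod 3 = 1.
p does not divide disc. Compute Legendre symbol (d/p):
1^((3-1)/2) mod 3 = 1
(d/p) = 1, so p splits: (p) = P*P' with e=1, f=1, g=2.
Therefore p is split.

split


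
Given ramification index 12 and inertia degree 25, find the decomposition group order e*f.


|D_P| = e * f
= 12 * 25
= 300

300


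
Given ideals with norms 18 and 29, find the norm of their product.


N(IJ) = N(I) * N(J)
= 18 * 29
= 522

522


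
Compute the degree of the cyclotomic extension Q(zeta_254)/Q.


The degree equals Euler's totient phi(254).
254 = 2 * 127
phi(254) = 126

126


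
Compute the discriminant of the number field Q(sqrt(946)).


For K = Q(sqrt(d)) with d squarefree: disc(K) = d if d = 1 mod 4, and disc(K) = 4d if d = 2 or 3 mod 4.
Here d = 946, and d mod 4 = 2.
d = 2 mod 4, not 1 (O_K = Z[sqrt(d)]), so disc(K) = 4d = 4 * (946) = 3784

3784


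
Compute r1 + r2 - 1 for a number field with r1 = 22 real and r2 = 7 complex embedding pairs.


By Dirichlet's unit theorem:
rank = r1 + r2 - 1
= 22 + 7 - 1
= 28

28


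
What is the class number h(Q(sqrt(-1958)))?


K = Q(sqrt(-1958)). d mod 4 = 2, so D = disc(K) = 4d = -7832
h(K) equals the number of primitive reduced positive-definite forms (a, b, c) = a*x^2 + b*x*y + c*y^2 with b^2 - 4ac = D,
where reduced means |b| <= a <= c, with b >= 0 whenever |b| = a or a = c, and primitive means gcd(a, b, c) = 1.
Reduced forces 3a^2 <= |D| = 7832, so 1 <= a <= 51; b must have the parity of D, and c = (b^2 - D)/(4a) must be an integer >= a.
Enumerate a = 1..51, b in [-a, a]:
  a=1: (1, 0, 1958)  [1]
  a=2: (2, 0, 979)  [1]
  a=3: (3, -2, 653), (3, 2, 653)  [2]
  a=4..5: none
  a=6: (6, -4, 327), (6, 4, 327)  [2]
  a=7: (7, -6, 281), (7, 6, 281)  [2]
  a=8: none
  a=9: (9, -4, 218), (9, 4, 218)  [2]
  a=10: none
  a=11: (11, 0, 178)  [1]
  a=12..13: none
  a=14: (14, -8, 141), (14, 8, 141)  [2]
  a=15..17: none
  a=18: (18, -4, 109), (18, 4, 109)  [2]
  a=19..20: none
  a=21: (21, -20, 98), (21, -8, 94), (21, 8, 94), (21, 20, 98)  [4]
  a=22: (22, 0, 89)  [1]
  a=23..26: none
  a=27: (27, -22, 77), (27, 22, 77)  [2]
  a=28..32: none
  a=33: (33, -22, 63), (33, 22, 63)  [2]
  a=34..36: none
  a=37: (37, -30, 59), (37, 30, 59)  [2]
  a=38..40: none
  a=41: (41, -32, 54), (41, 32, 54)  [2]
  a=42: (42, -20, 49), (42, -8, 47), (42, 8, 47), (42, 20, 49)  [4]
  a=43..51: none
Total reduced forms: 1 + 1 + 2 + 2 + 2 + 2 + 1 + 2 + 2 + 4 + 1 + 2 + 2 + 2 + 2 + 4 = 32
h = 32

32


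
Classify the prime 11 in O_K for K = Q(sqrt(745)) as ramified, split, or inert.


K = Q(sqrt(745)). Since d mod 4 = 1, disc(K) = 745.
Check p | disc: 745 mod 11 = 8.
p does not divide disc. Compute Legendre symbol (d/p):
8^((11-1)/2) mod 11 = -1
(d/p) = -1, so p is inert: (p) stays prime with e=1, f=2, g=1.
Therefore p is inert.

inert


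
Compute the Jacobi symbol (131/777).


Compute (131/777) via quadratic reciprocity:
  reciprocity: (131/777) -> +(777/131)
  reduce: (122/131)
  pull out 2: (2/131) = -1  (since 131 mod 8 = 3)
  reciprocity: (61/131) -> +(131/61)
  reduce: (9/61)
  reciprocity: (9/61) -> +(61/9)
  reduce: (7/9)
  reciprocity: (7/9) -> +(9/7)
  reduce: (2/7)
  pull out 2: (2/7) = +1  (since 7 mod 8 = 7)
  (1/7) = 1
Product of signs = -1

-1


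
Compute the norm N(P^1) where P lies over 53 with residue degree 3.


N(P^a) = p^(a*f)
= 53^(1*3)
= 53^3
= 148877

148877


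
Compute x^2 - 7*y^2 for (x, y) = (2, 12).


x^2 - d*y^2
= 2^2 - 7*12^2
= 4 - 1008
= -1004

-1004


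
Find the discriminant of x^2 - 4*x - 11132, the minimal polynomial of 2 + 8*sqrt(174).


The element 2 + 8*sqrt(174) has minimal polynomial:
x^2 - 4*x - 11132
Discriminant = (-4)^2 - 4*(-11132)
= 16 + 44528
= 44544

44544


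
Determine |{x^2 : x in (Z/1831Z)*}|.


For prime p, the number of non-zero quadratic residues is (p-1)/2.
= (1831-1)/2
= 915

915


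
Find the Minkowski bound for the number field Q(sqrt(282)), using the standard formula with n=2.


d = 282, d mod 4 = 2, so disc(K) = 4d = 1128; |disc(K)| = 1128
Real quadratic field, so n = 2, s = r2 = 0, r1 = 2
M = (n!/n^n) * (4/pi)^s * sqrt(|disc(K)|) = (2!/2^2) * (4/pi)^0 * sqrt(1128)
= 0.5 * 1.000000 * 33.585711
= 16.7929

16.7929


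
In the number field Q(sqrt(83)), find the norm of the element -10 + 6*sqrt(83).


N(a + b*sqrt(d)) = a^2 - d*b^2
= (-10)^2 - (83)*(6)^2
= 100 - 2988
= -2888

-2888


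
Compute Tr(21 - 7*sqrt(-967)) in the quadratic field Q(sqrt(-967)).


Tr(a + b*sqrt(d)) = (a + b*sqrt(d)) + (a - b*sqrt(d)) = 2a
= 2 * (21)
= 42

42


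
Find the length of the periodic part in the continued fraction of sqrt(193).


Run the CF algorithm for sqrt(193).
a_0 = floor(sqrt(193)) = 13; set m_0=0, q_0=1.
Recurrence: m' = q*a - m,  q' = (d - m'^2)/q,  a' = floor((a_0 + m')/q').
  step 1: m=13, q=24, a=1
  step 2: m=11, q=3, a=8
  step 3: m=13, q=8, a=3
  step 4: m=11, q=9, a=2
  step 5: m=7, q=16, a=1
  step 6: m=9, q=7, a=3
  step 7: m=12, q=7, a=3
  step 8: m=9, q=16, a=1
  step 9: m=7, q=9, a=2
  step 10: m=11, q=8, a=3
  step 11: m=13, q=3, a=8
  step 12: m=11, q=24, a=1
  step 13: m=13, q=1, a=26
a_13 = 2*a_0 = 26, so the period closes here.
sqrt(193) = [13; 1, 8, 3, 2, 1, 3, 3, 1, 2, 3, 8, 1, 26]
Period length = 13

13


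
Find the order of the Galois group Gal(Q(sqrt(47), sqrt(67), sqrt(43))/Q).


The 3 square roots of distinct primes are multiplicatively independent over Q,
so [K:Q] = 2^3 and Gal(K/Q) is isomorphic to (Z/2Z)^3.
|Gal| = 2^3 = 8

8


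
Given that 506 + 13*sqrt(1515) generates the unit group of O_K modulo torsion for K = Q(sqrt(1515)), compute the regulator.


epsilon = 506 + 13*sqrt(1515)
= 1011.9990
R = ln(1011.9990)
= 6.9197

6.9197


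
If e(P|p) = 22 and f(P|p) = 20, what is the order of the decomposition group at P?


|D_P| = e * f
= 22 * 20
= 440

440


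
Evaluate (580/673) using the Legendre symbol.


p = 673 is prime, so compute (580/673) with the reciprocity algorithm (Jacobi-symbol steps: pull out 2s via (2/n), flip via reciprocity, reduce):
  pull out 2: (2/673) = +1  (since 673 mod 8 = 1)
  pull out 2: (2/673) = +1  (since 673 mod 8 = 1)
  reciprocity: (145/673) -> +(673/145)
  reduce: (93/145)
  reciprocity: (93/145) -> +(145/93)
  reduce: (52/93)
  pull out 2: (2/93) = -1  (since 93 mod 8 = 5)
  pull out 2: (2/93) = -1  (since 93 mod 8 = 5)
  reciprocity: (13/93) -> +(93/13)
  reduce: (2/13)
  pull out 2: (2/13) = -1  (since 13 mod 8 = 5)
  (1/13) = 1
Product of signs = -1
(580/673) = -1

-1


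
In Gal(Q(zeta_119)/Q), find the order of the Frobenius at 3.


The Frobenius at p in Gal(Q(zeta_n)/Q) = (Z/nZ)* is the class of p, so its order is ord_119(3), the smallest k >= 1 with 3^k = 1 mod 119.
n = 119 = 7 * 17, phi(119) = 96; the order divides phi(n).
Divisors of 96: 1, 2, 3, 4, 6, 8, 12, 16, 24, 32, 48, 96
Repeated squaring mod 119: 3^1 = 3, 3^2 = 9, 3^4 = 81, 3^8 = 16, 3^16 = 18, 3^32 = 86, 3^64 = 18
Test divisors in increasing order:
  k=1: 3^1 = 3 mod 119
  k=2: 3^2 = 9 mod 119
  k=3: 3^3 = 9 * 3 = 27 mod 119
  k=4: 3^4 = 81 mod 119
  k=6: 3^6 = 81 * 9 = 15 mod 119
  k=8: 3^8 = 16 mod 119
  k=12: 3^12 = 16 * 81 = 106 mod 119
  k=16: 3^16 = 18 mod 119
  k=24: 3^24 = 18 * 16 = 50 mod 119
  k=32: 3^32 = 86 mod 119
  k=48: 3^48 = 86 * 18 = 1 mod 119  <- first divisor giving 1
Order = 48

48


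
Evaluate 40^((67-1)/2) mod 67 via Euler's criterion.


p = 67 is prime and the exponent is (p-1)/2 = 33, so by Euler's criterion 40^33 = (40/67) = +1 or -1 mod 67.
Compute by square-and-multiply:
  33 = 32 + 1 (binary 100001)
  Repeated squaring mod 67: 40^1 = 40, 40^2 = 59, 40^4 = 64, 40^8 = 9, 40^16 = 14, 40^32 = 62
  40^33 = 40^32 * 40^1 = 62 * 40 mod 67
    62 * 40 = 2480 = 1 mod 67
  40^33 = 1 mod 67
Result 1: 40 is a quadratic residue mod 67.
40^33 mod 67 = 1

1


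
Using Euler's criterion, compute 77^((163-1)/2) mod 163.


p = 163 is prime and the exponent is (p-1)/2 = 81, so by Euler's criterion 77^81 = (77/163) = +1 or -1 mod 163.
Compute by square-and-multiply:
  81 = 64 + 16 + 1 (binary 1010001)
  Repeated squaring mod 163: 77^1 = 77, 77^2 = 61, 77^4 = 135, 77^8 = 132, 77^16 = 146, 77^32 = 126, 77^64 = 65
  77^81 = 77^64 * 77^16 * 77^1 = 65 * 146 * 77 mod 163
    65 * 146 = 9490 = 36 mod 163
    36 * 77 = 2772 = 1 mod 163
  77^81 = 1 mod 163
Result 1: 77 is a quadratic residue mod 163.
77^81 mod 163 = 1

1


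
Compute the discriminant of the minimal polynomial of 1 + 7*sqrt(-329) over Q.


The element 1 + 7*sqrt(-329) has minimal polynomial:
x^2 - 2*x + 16122
Discriminant = (-2)^2 - 4*(16122)
= 4 - 64488
= -64484

-64484


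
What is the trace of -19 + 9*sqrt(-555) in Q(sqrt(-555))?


Tr(a + b*sqrt(d)) = (a + b*sqrt(d)) + (a - b*sqrt(d)) = 2a
= 2 * (-19)
= -38

-38


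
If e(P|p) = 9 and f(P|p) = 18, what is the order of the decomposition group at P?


|D_P| = e * f
= 9 * 18
= 162

162


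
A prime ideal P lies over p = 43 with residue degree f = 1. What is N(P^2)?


N(P^a) = p^(a*f)
= 43^(2*1)
= 43^2
= 1849

1849


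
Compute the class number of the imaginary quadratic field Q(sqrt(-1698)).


K = Q(sqrt(-1698)). d mod 4 = 2, so D = disc(K) = 4d = -6792
h(K) equals the number of primitive reduced positive-definite forms (a, b, c) = a*x^2 + b*x*y + c*y^2 with b^2 - 4ac = D,
where reduced means |b| <= a <= c, with b >= 0 whenever |b| = a or a = c, and primitive means gcd(a, b, c) = 1.
Reduced forces 3a^2 <= |D| = 6792, so 1 <= a <= 47; b must have the parity of D, and c = (b^2 - D)/(4a) must be an integer >= a.
Enumerate a = 1..47, b in [-a, a]:
  a=1: (1, 0, 1698)  [1]
  a=2: (2, 0, 849)  [1]
  a=3: (3, 0, 566)  [1]
  a=4..5: none
  a=6: (6, 0, 283)  [1]
  a=7..16: none
  a=17: (17, -12, 102), (17, 12, 102)  [2]
  a=18..22: none
  a=23: (23, -4, 74), (23, 4, 74)  [2]
  a=24..28: none
  a=29: (29, -20, 62), (29, 20, 62)  [2]
  a=30: none
  a=31: (31, -20, 58), (31, 20, 58)  [2]
  a=32..33: none
  a=34: (34, -12, 51), (34, 12, 51)  [2]
  a=35..36: none
  a=37: (37, -4, 46), (37, 4, 46)  [2]
  a=38..47: none
Total reduced forms: 1 + 1 + 1 + 1 + 2 + 2 + 2 + 2 + 2 + 2 = 16
h = 16

16


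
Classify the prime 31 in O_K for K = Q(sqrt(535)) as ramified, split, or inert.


K = Q(sqrt(535)). Since d mod 4 = 3, disc(K) = 2140.
Check p | disc: 2140 mod 31 = 1.
p does not divide disc. Compute Legendre symbol (d/p):
8^((31-1)/2) mod 31 = 1
(d/p) = 1, so p splits: (p) = P*P' with e=1, f=1, g=2.
Therefore p is split.

split


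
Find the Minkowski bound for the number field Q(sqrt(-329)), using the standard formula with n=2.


d = -329, d mod 4 = 3, so disc(K) = 4d = -1316; |disc(K)| = 1316
Imaginary quadratic field, so n = 2, s = r2 = 1, r1 = 0
M = (n!/n^n) * (4/pi)^s * sqrt(|disc(K)|) = (2!/2^2) * (4/pi)^1 * sqrt(1316)
= 0.5 * 1.273240 * 36.276714
= 23.0945

23.0945


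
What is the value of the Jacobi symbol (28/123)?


Compute (28/123) via quadratic reciprocity:
  pull out 2: (2/123) = -1  (since 123 mod 8 = 3)
  pull out 2: (2/123) = -1  (since 123 mod 8 = 3)
  reciprocity: (7/123) -> -(123/7)
  reduce: (4/7)
  pull out 2: (2/7) = +1  (since 7 mod 8 = 7)
  pull out 2: (2/7) = +1  (since 7 mod 8 = 7)
  (1/7) = 1
Product of signs = -1

-1


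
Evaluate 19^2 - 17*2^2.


x^2 - d*y^2
= 19^2 - 17*2^2
= 361 - 68
= 293

293


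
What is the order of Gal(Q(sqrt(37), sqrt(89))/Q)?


The 2 square roots of distinct primes are multiplicatively independent over Q,
so [K:Q] = 2^2 and Gal(K/Q) is isomorphic to (Z/2Z)^2.
|Gal| = 2^2 = 4

4


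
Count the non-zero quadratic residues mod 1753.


For prime p, the number of non-zero quadratic residues is (p-1)/2.
= (1753-1)/2
= 876

876


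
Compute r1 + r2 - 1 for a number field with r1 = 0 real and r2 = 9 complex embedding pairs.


By Dirichlet's unit theorem:
rank = r1 + r2 - 1
= 0 + 9 - 1
= 8

8


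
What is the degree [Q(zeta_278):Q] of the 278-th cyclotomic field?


The degree equals Euler's totient phi(278).
278 = 2 * 139
phi(278) = 138

138


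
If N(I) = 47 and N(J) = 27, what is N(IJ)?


N(IJ) = N(I) * N(J)
= 47 * 27
= 1269

1269


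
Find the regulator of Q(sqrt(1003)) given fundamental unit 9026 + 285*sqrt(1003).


epsilon = 9026 + 285*sqrt(1003)
= 18051.9999
R = ln(18051.9999)
= 9.8010

9.8010


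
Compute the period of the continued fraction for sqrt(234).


Run the CF algorithm for sqrt(234).
a_0 = floor(sqrt(234)) = 15; set m_0=0, q_0=1.
Recurrence: m' = q*a - m,  q' = (d - m'^2)/q,  a' = floor((a_0 + m')/q').
  step 1: m=15, q=9, a=3
  step 2: m=12, q=10, a=2
  step 3: m=8, q=17, a=1
  step 4: m=9, q=9, a=2
  step 5: m=9, q=17, a=1
  step 6: m=8, q=10, a=2
  step 7: m=12, q=9, a=3
  step 8: m=15, q=1, a=30
a_8 = 2*a_0 = 30, so the period closes here.
sqrt(234) = [15; 3, 2, 1, 2, 1, 2, 3, 30]
Period length = 8

8


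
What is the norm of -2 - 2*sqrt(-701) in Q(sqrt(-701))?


N(a + b*sqrt(d)) = a^2 - d*b^2
= (-2)^2 - (-701)*(-2)^2
= 4 + 2804
= 2808

2808


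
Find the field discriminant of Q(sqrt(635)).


For K = Q(sqrt(d)) with d squarefree: disc(K) = d if d = 1 mod 4, and disc(K) = 4d if d = 2 or 3 mod 4.
Here d = 635, and d mod 4 = 3.
d = 3 mod 4, not 1 (O_K = Z[sqrt(d)]), so disc(K) = 4d = 4 * (635) = 2540

2540


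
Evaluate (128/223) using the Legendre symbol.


p = 223 is prime, so compute (128/223) with the reciprocity algorithm (Jacobi-symbol steps: pull out 2s via (2/n), flip via reciprocity, reduce):
  pull out 2: (2/223) = +1  (since 223 mod 8 = 7)
  pull out 2: (2/223) = +1  (since 223 mod 8 = 7)
  pull out 2: (2/223) = +1  (since 223 mod 8 = 7)
  pull out 2: (2/223) = +1  (since 223 mod 8 = 7)
  pull out 2: (2/223) = +1  (since 223 mod 8 = 7)
  pull out 2: (2/223) = +1  (since 223 mod 8 = 7)
  pull out 2: (2/223) = +1  (since 223 mod 8 = 7)
  (1/223) = 1
Product of signs = 1
(128/223) = 1

1


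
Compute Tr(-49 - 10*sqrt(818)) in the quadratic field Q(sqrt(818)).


Tr(a + b*sqrt(d)) = (a + b*sqrt(d)) + (a - b*sqrt(d)) = 2a
= 2 * (-49)
= -98

-98


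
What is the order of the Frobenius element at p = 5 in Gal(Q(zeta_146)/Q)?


The Frobenius at p in Gal(Q(zeta_n)/Q) = (Z/nZ)* is the class of p, so its order is ord_146(5), the smallest k >= 1 with 5^k = 1 mod 146.
n = 146 = 2 * 73, phi(146) = 72; the order divides phi(n).
Divisors of 72: 1, 2, 3, 4, 6, 8, 9, 12, 18, 24, 36, 72
Repeated squaring mod 146: 5^1 = 5, 5^2 = 25, 5^4 = 41, 5^8 = 75, 5^16 = 77, 5^32 = 89, 5^64 = 37
Test divisors in increasing order:
  k=1: 5^1 = 5 mod 146
  k=2: 5^2 = 25 mod 146
  k=3: 5^3 = 25 * 5 = 125 mod 146
  k=4: 5^4 = 41 mod 146
  k=6: 5^6 = 41 * 25 = 3 mod 146
  k=8: 5^8 = 75 mod 146
  k=9: 5^9 = 75 * 5 = 83 mod 146
  k=12: 5^12 = 75 * 41 = 9 mod 146
  k=18: 5^18 = 77 * 25 = 27 mod 146
  k=24: 5^24 = 77 * 75 = 81 mod 146
  k=36: 5^36 = 89 * 41 = 145 mod 146
  k=72: 5^72 = 37 * 75 = 1 mod 146  <- first divisor giving 1
Order = 72

72


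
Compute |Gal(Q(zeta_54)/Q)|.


|Gal(Q(zeta_54)/Q)| = phi(54)
= 18

18


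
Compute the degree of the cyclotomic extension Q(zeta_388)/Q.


The degree equals Euler's totient phi(388).
388 = 2^2 * 97
phi(388) = 192

192


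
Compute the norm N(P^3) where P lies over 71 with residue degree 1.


N(P^a) = p^(a*f)
= 71^(3*1)
= 71^3
= 357911

357911


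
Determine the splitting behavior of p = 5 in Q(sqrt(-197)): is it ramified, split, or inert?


K = Q(sqrt(-197)). Since d mod 4 = 3, disc(K) = -788.
Check p | disc: -788 mod 5 = 2.
p does not divide disc. Compute Legendre symbol (d/p):
3^((5-1)/2) mod 5 = -1
(d/p) = -1, so p is inert: (p) stays prime with e=1, f=2, g=1.
Therefore p is inert.

inert


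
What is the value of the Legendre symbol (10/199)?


p = 199 is prime, so compute (10/199) with the reciprocity algorithm (Jacobi-symbol steps: pull out 2s via (2/n), flip via reciprocity, reduce):
  pull out 2: (2/199) = +1  (since 199 mod 8 = 7)
  reciprocity: (5/199) -> +(199/5)
  reduce: (4/5)
  pull out 2: (2/5) = -1  (since 5 mod 8 = 5)
  pull out 2: (2/5) = -1  (since 5 mod 8 = 5)
  (1/5) = 1
Product of signs = 1
(10/199) = 1

1


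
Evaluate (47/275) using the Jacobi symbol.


Compute (47/275) via quadratic reciprocity:
  reciprocity: (47/275) -> -(275/47)
  reduce: (40/47)
  pull out 2: (2/47) = +1  (since 47 mod 8 = 7)
  pull out 2: (2/47) = +1  (since 47 mod 8 = 7)
  pull out 2: (2/47) = +1  (since 47 mod 8 = 7)
  reciprocity: (5/47) -> +(47/5)
  reduce: (2/5)
  pull out 2: (2/5) = -1  (since 5 mod 8 = 5)
  (1/5) = 1
Product of signs = 1

1


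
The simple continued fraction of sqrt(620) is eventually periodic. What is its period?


Run the CF algorithm for sqrt(620).
a_0 = floor(sqrt(620)) = 24; set m_0=0, q_0=1.
Recurrence: m' = q*a - m,  q' = (d - m'^2)/q,  a' = floor((a_0 + m')/q').
  step 1: m=24, q=44, a=1
  step 2: m=20, q=5, a=8
  step 3: m=20, q=44, a=1
  step 4: m=24, q=1, a=48
a_4 = 2*a_0 = 48, so the period closes here.
sqrt(620) = [24; 1, 8, 1, 48]
Period length = 4

4


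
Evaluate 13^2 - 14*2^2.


x^2 - d*y^2
= 13^2 - 14*2^2
= 169 - 56
= 113

113


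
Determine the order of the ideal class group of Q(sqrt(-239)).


K = Q(sqrt(-239)). d mod 4 = 1, so D = disc(K) = d = -239
h(K) equals the number of primitive reduced positive-definite forms (a, b, c) = a*x^2 + b*x*y + c*y^2 with b^2 - 4ac = D,
where reduced means |b| <= a <= c, with b >= 0 whenever |b| = a or a = c, and primitive means gcd(a, b, c) = 1.
Reduced forces 3a^2 <= |D| = 239, so 1 <= a <= 8; b must have the parity of D, and c = (b^2 - D)/(4a) must be an integer >= a.
Enumerate a = 1..8, b in [-a, a]:
  a=1: (1, 1, 60)  [1]
  a=2: (2, -1, 30), (2, 1, 30)  [2]
  a=3: (3, -1, 20), (3, 1, 20)  [2]
  a=4: (4, -1, 15), (4, 1, 15)  [2]
  a=5: (5, -1, 12), (5, 1, 12)  [2]
  a=6: (6, -5, 11), (6, -1, 10), (6, 1, 10), (6, 5, 11)  [4]
  a=7: none
  a=8: (8, -7, 9), (8, 7, 9)  [2]
Total reduced forms: 1 + 2 + 2 + 2 + 2 + 4 + 2 = 15
h = 15

15


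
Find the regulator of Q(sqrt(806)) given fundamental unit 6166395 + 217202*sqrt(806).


epsilon = 6166395 + 217202*sqrt(806)
= 1.2333e+07
R = ln(1.2333e+07)
= 16.3278

16.3278


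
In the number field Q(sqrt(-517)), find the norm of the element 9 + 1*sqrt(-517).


N(a + b*sqrt(d)) = a^2 - d*b^2
= (9)^2 - (-517)*(1)^2
= 81 + 517
= 598

598


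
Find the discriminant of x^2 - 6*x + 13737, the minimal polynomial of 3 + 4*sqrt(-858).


The element 3 + 4*sqrt(-858) has minimal polynomial:
x^2 - 6*x + 13737
Discriminant = (-6)^2 - 4*(13737)
= 36 - 54948
= -54912

-54912


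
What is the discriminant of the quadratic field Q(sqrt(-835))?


For K = Q(sqrt(d)) with d squarefree: disc(K) = d if d = 1 mod 4, and disc(K) = 4d if d = 2 or 3 mod 4.
Here d = -835, and d mod 4 = 1.
d = 1 mod 4 (O_K = Z[(1+sqrt(d))/2]), so disc(K) = d = -835

-835


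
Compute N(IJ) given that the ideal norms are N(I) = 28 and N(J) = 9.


N(IJ) = N(I) * N(J)
= 28 * 9
= 252

252


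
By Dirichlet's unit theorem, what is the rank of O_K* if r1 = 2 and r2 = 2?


By Dirichlet's unit theorem:
rank = r1 + r2 - 1
= 2 + 2 - 1
= 3

3


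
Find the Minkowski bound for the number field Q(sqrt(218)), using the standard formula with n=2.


d = 218, d mod 4 = 2, so disc(K) = 4d = 872; |disc(K)| = 872
Real quadratic field, so n = 2, s = r2 = 0, r1 = 2
M = (n!/n^n) * (4/pi)^s * sqrt(|disc(K)|) = (2!/2^2) * (4/pi)^0 * sqrt(872)
= 0.5 * 1.000000 * 29.529646
= 14.7648

14.7648


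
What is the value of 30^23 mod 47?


p = 47 is prime and the exponent is (p-1)/2 = 23, so by Euler's criterion 30^23 = (30/47) = +1 or -1 mod 47.
Compute by square-and-multiply:
  23 = 16 + 4 + 2 + 1 (binary 10111)
  Repeated squaring mod 47: 30^1 = 30, 30^2 = 7, 30^4 = 2, 30^8 = 4, 30^16 = 16
  30^23 = 30^16 * 30^4 * 30^2 * 30^1 = 16 * 2 * 7 * 30 mod 47
    16 * 2 = 32 = 32 mod 47
    32 * 7 = 224 = 36 mod 47
    36 * 30 = 1080 = 46 mod 47
  30^23 = 46 mod 47
Result 46 = p - 1 = -1 mod 47: 30 is a quadratic non-residue mod 47. As a residue in [0, p-1] the value is 46.
30^23 mod 47 = 46

46


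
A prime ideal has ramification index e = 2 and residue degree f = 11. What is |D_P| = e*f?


|D_P| = e * f
= 2 * 11
= 22

22


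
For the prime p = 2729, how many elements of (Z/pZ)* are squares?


For prime p, the number of non-zero quadratic residues is (p-1)/2.
= (2729-1)/2
= 1364

1364


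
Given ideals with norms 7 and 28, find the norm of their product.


N(IJ) = N(I) * N(J)
= 7 * 28
= 196

196


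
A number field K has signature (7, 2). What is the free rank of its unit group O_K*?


By Dirichlet's unit theorem:
rank = r1 + r2 - 1
= 7 + 2 - 1
= 8

8


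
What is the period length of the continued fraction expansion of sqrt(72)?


Run the CF algorithm for sqrt(72).
a_0 = floor(sqrt(72)) = 8; set m_0=0, q_0=1.
Recurrence: m' = q*a - m,  q' = (d - m'^2)/q,  a' = floor((a_0 + m')/q').
  step 1: m=8, q=8, a=2
  step 2: m=8, q=1, a=16
a_2 = 2*a_0 = 16, so the period closes here.
sqrt(72) = [8; 2, 16]
Period length = 2

2


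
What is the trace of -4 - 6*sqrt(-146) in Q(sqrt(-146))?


Tr(a + b*sqrt(d)) = (a + b*sqrt(d)) + (a - b*sqrt(d)) = 2a
= 2 * (-4)
= -8

-8


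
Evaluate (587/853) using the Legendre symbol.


p = 853 is prime, so compute (587/853) with the reciprocity algorithm (Jacobi-symbol steps: pull out 2s via (2/n), flip via reciprocity, reduce):
  reciprocity: (587/853) -> +(853/587)
  reduce: (266/587)
  pull out 2: (2/587) = -1  (since 587 mod 8 = 3)
  reciprocity: (133/587) -> +(587/133)
  reduce: (55/133)
  reciprocity: (55/133) -> +(133/55)
  reduce: (23/55)
  reciprocity: (23/55) -> -(55/23)
  reduce: (9/23)
  reciprocity: (9/23) -> +(23/9)
  reduce: (5/9)
  reciprocity: (5/9) -> +(9/5)
  reduce: (4/5)
  pull out 2: (2/5) = -1  (since 5 mod 8 = 5)
  pull out 2: (2/5) = -1  (since 5 mod 8 = 5)
  (1/5) = 1
Product of signs = 1
(587/853) = 1

1


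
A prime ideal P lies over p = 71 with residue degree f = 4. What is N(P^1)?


N(P^a) = p^(a*f)
= 71^(1*4)
= 71^4
= 25411681

25411681


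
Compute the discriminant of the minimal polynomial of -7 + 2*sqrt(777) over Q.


The element -7 + 2*sqrt(777) has minimal polynomial:
x^2 + 14*x - 3059
Discriminant = (14)^2 - 4*(-3059)
= 196 + 12236
= 12432

12432


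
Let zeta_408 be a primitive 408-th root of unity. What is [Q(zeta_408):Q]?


The degree equals Euler's totient phi(408).
408 = 2^3 * 3 * 17
phi(408) = 128

128


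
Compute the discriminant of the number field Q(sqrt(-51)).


For K = Q(sqrt(d)) with d squarefree: disc(K) = d if d = 1 mod 4, and disc(K) = 4d if d = 2 or 3 mod 4.
Here d = -51, and d mod 4 = 1.
d = 1 mod 4 (O_K = Z[(1+sqrt(d))/2]), so disc(K) = d = -51

-51


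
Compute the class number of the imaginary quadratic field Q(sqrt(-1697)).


K = Q(sqrt(-1697)). d mod 4 = 3, so D = disc(K) = 4d = -6788
h(K) equals the number of primitive reduced positive-definite forms (a, b, c) = a*x^2 + b*x*y + c*y^2 with b^2 - 4ac = D,
where reduced means |b| <= a <= c, with b >= 0 whenever |b| = a or a = c, and primitive means gcd(a, b, c) = 1.
Reduced forces 3a^2 <= |D| = 6788, so 1 <= a <= 47; b must have the parity of D, and c = (b^2 - D)/(4a) must be an integer >= a.
Enumerate a = 1..47, b in [-a, a]:
  a=1: (1, 0, 1697)  [1]
  a=2: (2, 2, 849)  [1]
  a=3: (3, -2, 566), (3, 2, 566)  [2]
  a=4..5: none
  a=6: (6, -2, 283), (6, 2, 283)  [2]
  a=7: (7, -4, 243), (7, 4, 243)  [2]
  a=8: none
  a=9: (9, -4, 189), (9, 4, 189)  [2]
  a=10..13: none
  a=14: (14, -10, 123), (14, 10, 123)  [2]
  a=15..17: none
  a=18: (18, -14, 97), (18, 14, 97)  [2]
  a=19..20: none
  a=21: (21, -10, 82), (21, -4, 81), (21, 4, 81), (21, 10, 82)  [4]
  a=22..26: none
  a=27: (27, -4, 63), (27, 4, 63)  [2]
  a=28..30: none
  a=31: (31, -30, 62), (31, 30, 62)  [2]
  a=32..40: none
  a=41: (41, -10, 42), (41, 10, 42)  [2]
  a=42: (42, -38, 49), (42, 38, 49)  [2]
  a=43: (43, -36, 47), (43, 36, 47)  [2]
  a=44..47: none
Total reduced forms: 1 + 1 + 2 + 2 + 2 + 2 + 2 + 2 + 4 + 2 + 2 + 2 + 2 + 2 = 28
h = 28

28


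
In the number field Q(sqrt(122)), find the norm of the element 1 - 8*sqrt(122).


N(a + b*sqrt(d)) = a^2 - d*b^2
= (1)^2 - (122)*(-8)^2
= 1 - 7808
= -7807

-7807


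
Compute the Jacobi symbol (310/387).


Compute (310/387) via quadratic reciprocity:
  pull out 2: (2/387) = -1  (since 387 mod 8 = 3)
  reciprocity: (155/387) -> -(387/155)
  reduce: (77/155)
  reciprocity: (77/155) -> +(155/77)
  reduce: (1/77)
  (1/77) = 1
Product of signs = 1

1


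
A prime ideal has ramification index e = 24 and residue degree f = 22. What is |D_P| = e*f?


|D_P| = e * f
= 24 * 22
= 528

528


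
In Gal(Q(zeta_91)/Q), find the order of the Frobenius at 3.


The Frobenius at p in Gal(Q(zeta_n)/Q) = (Z/nZ)* is the class of p, so its order is ord_91(3), the smallest k >= 1 with 3^k = 1 mod 91.
n = 91 = 7 * 13, phi(91) = 72; the order divides phi(n).
Divisors of 72: 1, 2, 3, 4, 6, 8, 9, 12, 18, 24, 36, 72
Repeated squaring mod 91: 3^1 = 3, 3^2 = 9, 3^4 = 81, 3^8 = 9, 3^16 = 81, 3^32 = 9, 3^64 = 81
Test divisors in increasing order:
  k=1: 3^1 = 3 mod 91
  k=2: 3^2 = 9 mod 91
  k=3: 3^3 = 9 * 3 = 27 mod 91
  k=4: 3^4 = 81 mod 91
  k=6: 3^6 = 81 * 9 = 1 mod 91  <- first divisor giving 1
Order = 6

6


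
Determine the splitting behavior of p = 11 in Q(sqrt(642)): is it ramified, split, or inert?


K = Q(sqrt(642)). Since d mod 4 = 2, disc(K) = 2568.
Check p | disc: 2568 mod 11 = 5.
p does not divide disc. Compute Legendre symbol (d/p):
4^((11-1)/2) mod 11 = 1
(d/p) = 1, so p splits: (p) = P*P' with e=1, f=1, g=2.
Therefore p is split.

split


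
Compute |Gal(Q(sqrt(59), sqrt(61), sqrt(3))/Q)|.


The 3 square roots of distinct primes are multiplicatively independent over Q,
so [K:Q] = 2^3 and Gal(K/Q) is isomorphic to (Z/2Z)^3.
|Gal| = 2^3 = 8

8


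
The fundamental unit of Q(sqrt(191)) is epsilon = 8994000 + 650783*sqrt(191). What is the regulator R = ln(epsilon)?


epsilon = 8994000 + 650783*sqrt(191)
= 1.7988e+07
R = ln(1.7988e+07)
= 16.7052

16.7052


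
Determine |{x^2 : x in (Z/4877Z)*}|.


For prime p, the number of non-zero quadratic residues is (p-1)/2.
= (4877-1)/2
= 2438

2438


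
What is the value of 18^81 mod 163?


p = 163 is prime and the exponent is (p-1)/2 = 81, so by Euler's criterion 18^81 = (18/163) = +1 or -1 mod 163.
Compute by square-and-multiply:
  81 = 64 + 16 + 1 (binary 1010001)
  Repeated squaring mod 163: 18^1 = 18, 18^2 = 161, 18^4 = 4, 18^8 = 16, 18^16 = 93, 18^32 = 10, 18^64 = 100
  18^81 = 18^64 * 18^16 * 18^1 = 100 * 93 * 18 mod 163
    100 * 93 = 9300 = 9 mod 163
    9 * 18 = 162 = 162 mod 163
  18^81 = 162 mod 163
Result 162 = p - 1 = -1 mod 163: 18 is a quadratic non-residue mod 163. As a residue in [0, p-1] the value is 162.
18^81 mod 163 = 162

162


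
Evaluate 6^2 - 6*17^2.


x^2 - d*y^2
= 6^2 - 6*17^2
= 36 - 1734
= -1698

-1698


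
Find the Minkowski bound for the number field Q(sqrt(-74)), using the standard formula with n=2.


d = -74, d mod 4 = 2, so disc(K) = 4d = -296; |disc(K)| = 296
Imaginary quadratic field, so n = 2, s = r2 = 1, r1 = 0
M = (n!/n^n) * (4/pi)^s * sqrt(|disc(K)|) = (2!/2^2) * (4/pi)^1 * sqrt(296)
= 0.5 * 1.273240 * 17.204651
= 10.9528

10.9528


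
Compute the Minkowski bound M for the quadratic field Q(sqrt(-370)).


d = -370, d mod 4 = 2, so disc(K) = 4d = -1480; |disc(K)| = 1480
Imaginary quadratic field, so n = 2, s = r2 = 1, r1 = 0
M = (n!/n^n) * (4/pi)^s * sqrt(|disc(K)|) = (2!/2^2) * (4/pi)^1 * sqrt(1480)
= 0.5 * 1.273240 * 38.470768
= 24.4913

24.4913


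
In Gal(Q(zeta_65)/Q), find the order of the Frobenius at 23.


The Frobenius at p in Gal(Q(zeta_n)/Q) = (Z/nZ)* is the class of p, so its order is ord_65(23), the smallest k >= 1 with 23^k = 1 mod 65.
n = 65 = 5 * 13, phi(65) = 48; the order divides phi(n).
Divisors of 48: 1, 2, 3, 4, 6, 8, 12, 16, 24, 48
Repeated squaring mod 65: 23^1 = 23, 23^2 = 9, 23^4 = 16, 23^8 = 61, 23^16 = 16, 23^32 = 61
Test divisors in increasing order:
  k=1: 23^1 = 23 mod 65
  k=2: 23^2 = 9 mod 65
  k=3: 23^3 = 9 * 23 = 12 mod 65
  k=4: 23^4 = 16 mod 65
  k=6: 23^6 = 16 * 9 = 14 mod 65
  k=8: 23^8 = 61 mod 65
  k=12: 23^12 = 61 * 16 = 1 mod 65  <- first divisor giving 1
Order = 12

12


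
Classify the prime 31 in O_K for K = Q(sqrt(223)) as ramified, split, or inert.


K = Q(sqrt(223)). Since d mod 4 = 3, disc(K) = 892.
Check p | disc: 892 mod 31 = 24.
p does not divide disc. Compute Legendre symbol (d/p):
6^((31-1)/2) mod 31 = -1
(d/p) = -1, so p is inert: (p) stays prime with e=1, f=2, g=1.
Therefore p is inert.

inert


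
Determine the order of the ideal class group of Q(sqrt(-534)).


K = Q(sqrt(-534)). d mod 4 = 2, so D = disc(K) = 4d = -2136
h(K) equals the number of primitive reduced positive-definite forms (a, b, c) = a*x^2 + b*x*y + c*y^2 with b^2 - 4ac = D,
where reduced means |b| <= a <= c, with b >= 0 whenever |b| = a or a = c, and primitive means gcd(a, b, c) = 1.
Reduced forces 3a^2 <= |D| = 2136, so 1 <= a <= 26; b must have the parity of D, and c = (b^2 - D)/(4a) must be an integer >= a.
Enumerate a = 1..26, b in [-a, a]:
  a=1: (1, 0, 534)  [1]
  a=2: (2, 0, 267)  [1]
  a=3: (3, 0, 178)  [1]
  a=4: none
  a=5: (5, -2, 107), (5, 2, 107)  [2]
  a=6: (6, 0, 89)  [1]
  a=7..9: none
  a=10: (10, -8, 55), (10, 8, 55)  [2]
  a=11: (11, -8, 50), (11, 8, 50)  [2]
  a=12: none
  a=13: (13, -10, 43), (13, 10, 43)  [2]
  a=14: none
  a=15: (15, -12, 38), (15, 12, 38)  [2]
  a=16..18: none
  a=19: (19, -12, 30), (19, 12, 30)  [2]
  a=20..21: none
  a=22: (22, -8, 25), (22, 8, 25)  [2]
  a=23: (23, -16, 26), (23, 16, 26)  [2]
  a=24..26: none
Total reduced forms: 1 + 1 + 1 + 2 + 1 + 2 + 2 + 2 + 2 + 2 + 2 + 2 = 20
h = 20

20


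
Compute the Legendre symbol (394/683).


p = 683 is prime, so compute (394/683) with the reciprocity algorithm (Jacobi-symbol steps: pull out 2s via (2/n), flip via reciprocity, reduce):
  pull out 2: (2/683) = -1  (since 683 mod 8 = 3)
  reciprocity: (197/683) -> +(683/197)
  reduce: (92/197)
  pull out 2: (2/197) = -1  (since 197 mod 8 = 5)
  pull out 2: (2/197) = -1  (since 197 mod 8 = 5)
  reciprocity: (23/197) -> +(197/23)
  reduce: (13/23)
  reciprocity: (13/23) -> +(23/13)
  reduce: (10/13)
  pull out 2: (2/13) = -1  (since 13 mod 8 = 5)
  reciprocity: (5/13) -> +(13/5)
  reduce: (3/5)
  reciprocity: (3/5) -> +(5/3)
  reduce: (2/3)
  pull out 2: (2/3) = -1  (since 3 mod 8 = 3)
  (1/3) = 1
Product of signs = -1
(394/683) = -1

-1
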